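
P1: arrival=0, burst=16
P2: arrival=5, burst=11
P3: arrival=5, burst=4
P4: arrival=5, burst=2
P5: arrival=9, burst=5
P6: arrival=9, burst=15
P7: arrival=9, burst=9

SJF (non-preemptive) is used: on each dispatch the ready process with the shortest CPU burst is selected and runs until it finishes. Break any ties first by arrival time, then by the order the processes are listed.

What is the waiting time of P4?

11

Gantt: | P1 0-16 | P4 16-18 | P3 18-22 | P5 22-27 | P7 27-36 | P2 36-47 | P6 47-62 |
Completion: P1=16  P2=47  P3=22  P4=18  P5=27  P6=62  P7=36
Turnaround (C−A): P1=16  P2=42  P3=17  P4=13  P5=18  P6=53  P7=27
Waiting(P4) = turnaround − burst = 13 − 2 = 11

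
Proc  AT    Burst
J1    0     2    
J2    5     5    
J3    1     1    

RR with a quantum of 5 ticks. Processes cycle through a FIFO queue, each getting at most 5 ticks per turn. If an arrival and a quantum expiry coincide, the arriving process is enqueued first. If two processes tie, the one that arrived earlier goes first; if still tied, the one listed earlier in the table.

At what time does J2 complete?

10

Timeline: | J1 0-2 | J3 2-3 | idle 3-5 | J2 5-10 |
Completion: J1=2  J2=10  J3=3
Turnaround (C−A): J1=2  J2=5  J3=2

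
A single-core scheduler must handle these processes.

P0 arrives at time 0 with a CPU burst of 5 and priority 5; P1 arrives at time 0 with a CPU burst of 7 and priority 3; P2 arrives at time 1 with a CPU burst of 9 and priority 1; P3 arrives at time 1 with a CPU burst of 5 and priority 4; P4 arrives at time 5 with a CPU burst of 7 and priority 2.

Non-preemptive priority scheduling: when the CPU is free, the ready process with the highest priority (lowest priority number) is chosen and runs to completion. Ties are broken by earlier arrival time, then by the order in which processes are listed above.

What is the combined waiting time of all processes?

67

Gantt: | P1 0-7 | P2 7-16 | P4 16-23 | P3 23-28 | P0 28-33 |
Completion: P0=33  P1=7  P2=16  P3=28  P4=23
Waiting = turnaround − burst: P0=28, P1=0, P2=6, P3=22, P4=11
Total waiting = 28 + 0 + 6 + 22 + 11 = 67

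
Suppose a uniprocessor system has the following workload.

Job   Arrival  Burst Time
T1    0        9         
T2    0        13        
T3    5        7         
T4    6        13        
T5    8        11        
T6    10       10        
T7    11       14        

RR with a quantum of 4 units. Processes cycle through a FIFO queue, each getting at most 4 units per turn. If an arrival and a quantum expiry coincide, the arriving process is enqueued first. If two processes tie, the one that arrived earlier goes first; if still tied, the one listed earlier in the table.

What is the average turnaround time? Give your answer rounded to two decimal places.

Timeline: | T1 0-4 | T2 4-8 | T1 8-12 | T3 12-16 | T4 16-20 | T5 20-24 | T2 24-28 | T6 28-32 | T7 32-36 | T1 36-37 | T3 37-40 | T4 40-44 | T5 44-48 | T2 48-52 | T6 52-56 | T7 56-60 | T4 60-64 | T5 64-67 | T2 67-68 | T6 68-70 | T7 70-74 | T4 74-75 | T7 75-77 |
Completion: T1=37  T2=68  T3=40  T4=75  T5=67  T6=70  T7=77
Turnaround (C−A): T1=37  T2=68  T3=35  T4=69  T5=59  T6=60  T7=66
Turnaround times: T1=37, T2=68, T3=35, T4=69, T5=59, T6=60, T7=66
Average turnaround = (37+68+35+69+59+60+66) / 7 = 394/7 = 56.29

56.29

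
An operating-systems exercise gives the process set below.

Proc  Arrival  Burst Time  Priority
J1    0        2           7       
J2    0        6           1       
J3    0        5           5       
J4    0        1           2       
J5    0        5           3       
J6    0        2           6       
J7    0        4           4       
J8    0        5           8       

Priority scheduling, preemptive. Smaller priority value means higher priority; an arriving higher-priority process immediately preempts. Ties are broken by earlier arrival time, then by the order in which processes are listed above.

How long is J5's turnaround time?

Gantt: | J2 0-6 | J4 6-7 | J5 7-12 | J7 12-16 | J3 16-21 | J6 21-23 | J1 23-25 | J8 25-30 |
Completion: J1=25  J2=6  J3=21  J4=7  J5=12  J6=23  J7=16  J8=30
Turnaround(J5) = completion − arrival = 12 − 0 = 12

12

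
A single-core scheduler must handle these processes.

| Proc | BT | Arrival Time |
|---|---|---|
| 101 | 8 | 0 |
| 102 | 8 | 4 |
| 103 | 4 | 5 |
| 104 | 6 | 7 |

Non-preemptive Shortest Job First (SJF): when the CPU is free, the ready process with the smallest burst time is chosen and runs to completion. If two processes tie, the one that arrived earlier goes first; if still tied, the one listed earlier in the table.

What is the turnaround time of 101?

Timeline: | 101 0-8 | 103 8-12 | 104 12-18 | 102 18-26 |
Completion: 101=8  102=26  103=12  104=18
Turnaround (C−A): 101=8  102=22  103=7  104=11
Turnaround(101) = completion − arrival = 8 − 0 = 8

8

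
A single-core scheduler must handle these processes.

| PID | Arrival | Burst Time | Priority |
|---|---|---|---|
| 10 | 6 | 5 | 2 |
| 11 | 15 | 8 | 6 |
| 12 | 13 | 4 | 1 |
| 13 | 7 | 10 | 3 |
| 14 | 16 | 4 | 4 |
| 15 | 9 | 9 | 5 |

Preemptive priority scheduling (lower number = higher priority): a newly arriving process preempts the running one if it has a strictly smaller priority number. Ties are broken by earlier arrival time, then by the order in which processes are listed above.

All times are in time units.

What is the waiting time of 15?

Schedule: | idle 0-6 | 10 6-11 | 13 11-13 | 12 13-17 | 13 17-25 | 14 25-29 | 15 29-38 | 11 38-46 |
Completion: 10=11  11=46  12=17  13=25  14=29  15=38
Turnaround (C−A): 10=5  11=31  12=4  13=18  14=13  15=29
Waiting(15) = turnaround − burst = 29 − 9 = 20

20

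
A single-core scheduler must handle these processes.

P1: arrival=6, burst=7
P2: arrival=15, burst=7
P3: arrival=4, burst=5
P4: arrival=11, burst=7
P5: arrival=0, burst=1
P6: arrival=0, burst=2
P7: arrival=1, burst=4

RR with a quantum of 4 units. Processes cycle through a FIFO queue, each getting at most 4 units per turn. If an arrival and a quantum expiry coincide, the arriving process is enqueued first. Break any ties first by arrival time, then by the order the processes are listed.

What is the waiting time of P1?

Schedule: | P5 0-1 | P6 1-3 | P7 3-7 | P3 7-11 | P1 11-15 | P4 15-19 | P3 19-20 | P2 20-24 | P1 24-27 | P4 27-30 | P2 30-33 |
Completion: P1=27  P2=33  P3=20  P4=30  P5=1  P6=3  P7=7
Waiting(P1) = turnaround − burst = 21 − 7 = 14

14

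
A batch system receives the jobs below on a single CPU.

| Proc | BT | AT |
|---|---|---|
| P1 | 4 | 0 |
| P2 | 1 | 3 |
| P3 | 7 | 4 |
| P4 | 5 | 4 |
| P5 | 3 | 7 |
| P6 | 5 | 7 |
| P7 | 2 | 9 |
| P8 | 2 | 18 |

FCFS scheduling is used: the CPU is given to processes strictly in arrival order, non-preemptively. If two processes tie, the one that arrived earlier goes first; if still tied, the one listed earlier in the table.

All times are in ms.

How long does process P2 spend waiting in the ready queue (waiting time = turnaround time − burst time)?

1

Timeline: | P1 0-4 | P2 4-5 | P3 5-12 | P4 12-17 | P5 17-20 | P6 20-25 | P7 25-27 | P8 27-29 |
Completion: P1=4  P2=5  P3=12  P4=17  P5=20  P6=25  P7=27  P8=29
Turnaround (C−A): P1=4  P2=2  P3=8  P4=13  P5=13  P6=18  P7=18  P8=11
Waiting(P2) = turnaround − burst = 2 − 1 = 1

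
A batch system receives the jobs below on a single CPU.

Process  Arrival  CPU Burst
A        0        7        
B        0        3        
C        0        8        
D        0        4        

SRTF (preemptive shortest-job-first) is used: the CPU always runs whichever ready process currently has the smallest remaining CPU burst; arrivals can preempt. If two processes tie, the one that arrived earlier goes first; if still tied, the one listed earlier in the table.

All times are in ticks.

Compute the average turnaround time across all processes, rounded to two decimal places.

Schedule: | B 0-3 | D 3-7 | A 7-14 | C 14-22 |
Completion: A=14  B=3  C=22  D=7
Turnaround (C−A): A=14  B=3  C=22  D=7
Turnaround times: A=14, B=3, C=22, D=7
Average turnaround = (14+3+22+7) / 4 = 46/4 = 11.50

11.50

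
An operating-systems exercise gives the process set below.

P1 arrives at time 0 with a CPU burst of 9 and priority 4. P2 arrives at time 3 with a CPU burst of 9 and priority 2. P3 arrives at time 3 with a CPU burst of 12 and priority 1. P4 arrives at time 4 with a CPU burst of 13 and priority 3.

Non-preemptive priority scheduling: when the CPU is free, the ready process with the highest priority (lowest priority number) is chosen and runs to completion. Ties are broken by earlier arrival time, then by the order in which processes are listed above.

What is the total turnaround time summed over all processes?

93

Gantt: | P1 0-9 | P3 9-21 | P2 21-30 | P4 30-43 |
Completion: P1=9  P2=30  P3=21  P4=43
Turnaround (C−A): P1=9  P2=27  P3=18  P4=39
Turnaround = completion − arrival: P1=9, P2=27, P3=18, P4=39
Total turnaround = 9 + 27 + 18 + 39 = 93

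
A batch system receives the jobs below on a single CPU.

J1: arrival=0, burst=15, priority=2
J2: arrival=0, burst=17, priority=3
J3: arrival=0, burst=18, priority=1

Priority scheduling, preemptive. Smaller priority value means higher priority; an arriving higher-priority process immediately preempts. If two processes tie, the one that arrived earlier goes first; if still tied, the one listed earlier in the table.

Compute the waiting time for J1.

Timeline: | J3 0-18 | J1 18-33 | J2 33-50 |
Completion: J1=33  J2=50  J3=18
Turnaround (C−A): J1=33  J2=50  J3=18
Waiting(J1) = turnaround − burst = 33 − 15 = 18

18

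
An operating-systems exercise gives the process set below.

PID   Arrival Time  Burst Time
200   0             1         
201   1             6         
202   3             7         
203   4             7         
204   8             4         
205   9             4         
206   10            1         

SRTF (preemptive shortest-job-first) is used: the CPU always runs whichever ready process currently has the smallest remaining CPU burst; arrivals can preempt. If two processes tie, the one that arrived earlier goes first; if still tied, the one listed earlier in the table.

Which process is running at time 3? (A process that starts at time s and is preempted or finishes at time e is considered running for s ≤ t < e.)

201

Gantt: | 200 0-1 | 201 1-7 | 202 7-8 | 204 8-10 | 206 10-11 | 204 11-13 | 205 13-17 | 202 17-23 | 203 23-30 |
Completion: 200=1  201=7  202=23  203=30  204=13  205=17  206=11
Turnaround (C−A): 200=1  201=6  202=20  203=26  204=5  205=8  206=1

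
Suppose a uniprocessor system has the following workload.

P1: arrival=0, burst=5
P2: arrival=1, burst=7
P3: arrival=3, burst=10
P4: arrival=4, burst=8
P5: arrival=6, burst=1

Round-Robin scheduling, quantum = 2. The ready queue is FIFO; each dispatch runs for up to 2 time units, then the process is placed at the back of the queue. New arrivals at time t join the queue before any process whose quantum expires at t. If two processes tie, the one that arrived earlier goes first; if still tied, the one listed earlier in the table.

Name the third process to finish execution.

P2

Timeline: | P1 0-2 | P2 2-4 | P1 4-6 | P3 6-8 | P4 8-10 | P2 10-12 | P5 12-13 | P1 13-14 | P3 14-16 | P4 16-18 | P2 18-20 | P3 20-22 | P4 22-24 | P2 24-25 | P3 25-27 | P4 27-29 | P3 29-31 |
Completion: P1=14  P2=25  P3=31  P4=29  P5=13
Turnaround (C−A): P1=14  P2=24  P3=28  P4=25  P5=7
Finish order: P5 → P1 → P2 → P4 → P3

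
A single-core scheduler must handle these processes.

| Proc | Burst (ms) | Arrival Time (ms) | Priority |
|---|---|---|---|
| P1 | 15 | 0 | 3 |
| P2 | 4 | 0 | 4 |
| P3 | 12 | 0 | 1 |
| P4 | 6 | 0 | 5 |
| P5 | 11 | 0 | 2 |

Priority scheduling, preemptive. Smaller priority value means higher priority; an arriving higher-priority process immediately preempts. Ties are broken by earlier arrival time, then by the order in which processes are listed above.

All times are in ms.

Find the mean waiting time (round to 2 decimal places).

23.00

Gantt: | P3 0-12 | P5 12-23 | P1 23-38 | P2 38-42 | P4 42-48 |
Completion: P1=38  P2=42  P3=12  P4=48  P5=23
Turnaround (C−A): P1=38  P2=42  P3=12  P4=48  P5=23
Waiting times: P1=23, P2=38, P3=0, P4=42, P5=12
Average waiting = (23+38+0+42+12) / 5 = 115/5 = 23.00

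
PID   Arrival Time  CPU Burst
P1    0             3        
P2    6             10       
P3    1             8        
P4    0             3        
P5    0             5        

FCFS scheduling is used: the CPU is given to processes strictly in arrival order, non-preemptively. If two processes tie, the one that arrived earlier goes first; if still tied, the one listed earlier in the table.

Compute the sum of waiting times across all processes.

32

Timeline: | P1 0-3 | P4 3-6 | P5 6-11 | P3 11-19 | P2 19-29 |
Completion: P1=3  P2=29  P3=19  P4=6  P5=11
Turnaround (C−A): P1=3  P2=23  P3=18  P4=6  P5=11
Waiting = turnaround − burst: P1=0, P2=13, P3=10, P4=3, P5=6
Total waiting = 0 + 13 + 10 + 3 + 6 = 32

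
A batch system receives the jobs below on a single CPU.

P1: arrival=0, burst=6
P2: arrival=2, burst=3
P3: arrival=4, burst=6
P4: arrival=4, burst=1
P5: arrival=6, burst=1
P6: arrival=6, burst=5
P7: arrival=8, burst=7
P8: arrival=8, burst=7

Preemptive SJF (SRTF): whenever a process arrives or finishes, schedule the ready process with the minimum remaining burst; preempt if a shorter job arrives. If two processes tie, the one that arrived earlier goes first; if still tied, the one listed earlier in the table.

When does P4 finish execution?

6

Schedule: | P1 0-2 | P2 2-5 | P4 5-6 | P5 6-7 | P1 7-11 | P6 11-16 | P3 16-22 | P7 22-29 | P8 29-36 |
Completion: P1=11  P2=5  P3=22  P4=6  P5=7  P6=16  P7=29  P8=36
Turnaround (C−A): P1=11  P2=3  P3=18  P4=2  P5=1  P6=10  P7=21  P8=28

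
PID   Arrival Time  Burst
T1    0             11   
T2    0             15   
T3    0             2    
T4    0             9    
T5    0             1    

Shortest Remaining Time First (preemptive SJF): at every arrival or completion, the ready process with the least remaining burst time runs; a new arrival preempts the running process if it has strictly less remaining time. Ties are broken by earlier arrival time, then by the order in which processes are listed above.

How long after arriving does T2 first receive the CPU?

23

Gantt: | T5 0-1 | T3 1-3 | T4 3-12 | T1 12-23 | T2 23-38 |
Completion: T1=23  T2=38  T3=3  T4=12  T5=1
Turnaround (C−A): T1=23  T2=38  T3=3  T4=12  T5=1
Response(T2) = first start − arrival = 23 − 0 = 23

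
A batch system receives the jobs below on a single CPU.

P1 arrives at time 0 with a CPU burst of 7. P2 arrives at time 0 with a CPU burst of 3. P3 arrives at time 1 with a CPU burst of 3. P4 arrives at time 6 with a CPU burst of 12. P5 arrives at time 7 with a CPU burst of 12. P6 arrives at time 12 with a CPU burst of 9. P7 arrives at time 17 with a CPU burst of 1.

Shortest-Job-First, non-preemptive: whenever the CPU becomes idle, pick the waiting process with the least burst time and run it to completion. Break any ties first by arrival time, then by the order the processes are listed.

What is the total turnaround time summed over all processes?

Timeline: | P2 0-3 | P3 3-6 | P1 6-13 | P6 13-22 | P7 22-23 | P4 23-35 | P5 35-47 |
Completion: P1=13  P2=3  P3=6  P4=35  P5=47  P6=22  P7=23
Turnaround = completion − arrival: P1=13, P2=3, P3=5, P4=29, P5=40, P6=10, P7=6
Total turnaround = 13 + 3 + 5 + 29 + 40 + 10 + 6 = 106

106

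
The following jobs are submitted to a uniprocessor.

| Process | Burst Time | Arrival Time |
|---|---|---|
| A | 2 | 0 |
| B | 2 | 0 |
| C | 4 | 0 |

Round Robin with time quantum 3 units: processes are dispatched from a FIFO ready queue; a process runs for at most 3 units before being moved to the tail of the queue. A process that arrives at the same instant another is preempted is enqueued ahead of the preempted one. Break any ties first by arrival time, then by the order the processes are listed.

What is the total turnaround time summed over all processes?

14

Gantt: | A 0-2 | B 2-4 | C 4-8 |
Completion: A=2  B=4  C=8
Turnaround (C−A): A=2  B=4  C=8
Turnaround = completion − arrival: A=2, B=4, C=8
Total turnaround = 2 + 4 + 8 = 14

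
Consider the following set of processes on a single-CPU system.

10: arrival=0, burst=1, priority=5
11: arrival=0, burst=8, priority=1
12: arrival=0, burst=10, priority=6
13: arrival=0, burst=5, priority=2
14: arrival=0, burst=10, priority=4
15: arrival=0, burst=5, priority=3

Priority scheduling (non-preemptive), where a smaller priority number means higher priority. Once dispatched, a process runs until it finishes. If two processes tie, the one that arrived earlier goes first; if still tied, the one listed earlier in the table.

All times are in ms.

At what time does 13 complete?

13

Timeline: | 11 0-8 | 13 8-13 | 15 13-18 | 14 18-28 | 10 28-29 | 12 29-39 |
Completion: 10=29  11=8  12=39  13=13  14=28  15=18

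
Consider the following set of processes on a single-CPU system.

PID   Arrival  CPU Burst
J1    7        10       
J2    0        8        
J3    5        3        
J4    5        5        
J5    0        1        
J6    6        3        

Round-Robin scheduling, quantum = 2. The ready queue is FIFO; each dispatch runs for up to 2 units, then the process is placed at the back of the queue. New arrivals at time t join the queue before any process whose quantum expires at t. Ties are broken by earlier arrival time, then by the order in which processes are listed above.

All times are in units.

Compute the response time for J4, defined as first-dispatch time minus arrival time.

2

Schedule: | J2 0-2 | J5 2-3 | J2 3-5 | J3 5-7 | J4 7-9 | J2 9-11 | J6 11-13 | J1 13-15 | J3 15-16 | J4 16-18 | J2 18-20 | J6 20-21 | J1 21-23 | J4 23-24 | J1 24-30 |
Completion: J1=30  J2=20  J3=16  J4=24  J5=3  J6=21
Turnaround (C−A): J1=23  J2=20  J3=11  J4=19  J5=3  J6=15
Response(J4) = first start − arrival = 7 − 5 = 2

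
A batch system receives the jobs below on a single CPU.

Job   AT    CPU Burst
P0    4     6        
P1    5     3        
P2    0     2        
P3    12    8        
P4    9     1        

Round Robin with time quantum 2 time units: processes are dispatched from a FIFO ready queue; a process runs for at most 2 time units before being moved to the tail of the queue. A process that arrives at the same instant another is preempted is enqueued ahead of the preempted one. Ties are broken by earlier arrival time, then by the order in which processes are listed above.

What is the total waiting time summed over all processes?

11

Schedule: | P2 0-2 | idle 2-4 | P0 4-6 | P1 6-8 | P0 8-10 | P1 10-11 | P4 11-12 | P0 12-14 | P3 14-22 |
Completion: P0=14  P1=11  P2=2  P3=22  P4=12
Waiting = turnaround − burst: P0=4, P1=3, P2=0, P3=2, P4=2
Total waiting = 4 + 3 + 0 + 2 + 2 = 11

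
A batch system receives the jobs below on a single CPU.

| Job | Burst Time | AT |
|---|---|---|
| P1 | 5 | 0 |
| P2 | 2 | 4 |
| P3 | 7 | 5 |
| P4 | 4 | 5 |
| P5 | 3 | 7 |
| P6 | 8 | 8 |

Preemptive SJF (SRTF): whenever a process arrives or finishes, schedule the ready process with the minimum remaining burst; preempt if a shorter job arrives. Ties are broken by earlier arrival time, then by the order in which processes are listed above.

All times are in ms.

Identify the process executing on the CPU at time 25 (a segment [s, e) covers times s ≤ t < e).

Schedule: | P1 0-5 | P2 5-7 | P5 7-10 | P4 10-14 | P3 14-21 | P6 21-29 |
Completion: P1=5  P2=7  P3=21  P4=14  P5=10  P6=29

P6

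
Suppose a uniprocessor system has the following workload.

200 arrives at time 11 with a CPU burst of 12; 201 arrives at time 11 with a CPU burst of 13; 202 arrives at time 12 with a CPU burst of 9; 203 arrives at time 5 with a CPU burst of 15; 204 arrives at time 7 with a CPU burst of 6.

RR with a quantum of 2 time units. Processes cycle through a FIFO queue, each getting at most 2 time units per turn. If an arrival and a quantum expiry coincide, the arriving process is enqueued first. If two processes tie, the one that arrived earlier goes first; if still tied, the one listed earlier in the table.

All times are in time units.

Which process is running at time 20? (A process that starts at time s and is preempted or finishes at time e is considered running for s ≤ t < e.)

202

Schedule: | idle 0-5 | 203 5-7 | 204 7-9 | 203 9-11 | 204 11-13 | 200 13-15 | 201 15-17 | 203 17-19 | 202 19-21 | 204 21-23 | 200 23-25 | 201 25-27 | 203 27-29 | 202 29-31 | 200 31-33 | 201 33-35 | 203 35-37 | 202 37-39 | 200 39-41 | 201 41-43 | 203 43-45 | 202 45-47 | 200 47-49 | 201 49-51 | 203 51-53 | 202 53-54 | 200 54-56 | 201 56-58 | 203 58-59 | 201 59-60 |
Completion: 200=56  201=60  202=54  203=59  204=23
Turnaround (C−A): 200=45  201=49  202=42  203=54  204=16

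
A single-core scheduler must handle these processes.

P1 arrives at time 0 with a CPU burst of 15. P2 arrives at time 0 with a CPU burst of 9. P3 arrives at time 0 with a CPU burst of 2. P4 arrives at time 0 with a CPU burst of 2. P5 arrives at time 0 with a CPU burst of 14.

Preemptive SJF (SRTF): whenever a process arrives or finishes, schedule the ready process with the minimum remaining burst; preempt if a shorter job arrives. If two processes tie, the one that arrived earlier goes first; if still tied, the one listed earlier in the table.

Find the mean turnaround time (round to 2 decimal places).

Gantt: | P3 0-2 | P4 2-4 | P2 4-13 | P5 13-27 | P1 27-42 |
Completion: P1=42  P2=13  P3=2  P4=4  P5=27
Turnaround (C−A): P1=42  P2=13  P3=2  P4=4  P5=27
Turnaround times: P1=42, P2=13, P3=2, P4=4, P5=27
Average turnaround = (42+13+2+4+27) / 5 = 88/5 = 17.60

17.60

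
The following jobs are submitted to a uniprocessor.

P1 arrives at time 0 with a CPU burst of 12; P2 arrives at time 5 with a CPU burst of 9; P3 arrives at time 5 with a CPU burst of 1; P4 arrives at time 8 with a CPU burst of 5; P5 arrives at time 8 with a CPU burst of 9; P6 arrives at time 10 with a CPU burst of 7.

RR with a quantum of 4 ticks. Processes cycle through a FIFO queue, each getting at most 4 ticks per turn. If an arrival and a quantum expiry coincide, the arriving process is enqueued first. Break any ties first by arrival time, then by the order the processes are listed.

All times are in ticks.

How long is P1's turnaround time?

25

Gantt: | P1 0-8 | P2 8-12 | P3 12-13 | P4 13-17 | P5 17-21 | P1 21-25 | P6 25-29 | P2 29-33 | P4 33-34 | P5 34-38 | P6 38-41 | P2 41-42 | P5 42-43 |
Completion: P1=25  P2=42  P3=13  P4=34  P5=43  P6=41
Turnaround (C−A): P1=25  P2=37  P3=8  P4=26  P5=35  P6=31
Turnaround(P1) = completion − arrival = 25 − 0 = 25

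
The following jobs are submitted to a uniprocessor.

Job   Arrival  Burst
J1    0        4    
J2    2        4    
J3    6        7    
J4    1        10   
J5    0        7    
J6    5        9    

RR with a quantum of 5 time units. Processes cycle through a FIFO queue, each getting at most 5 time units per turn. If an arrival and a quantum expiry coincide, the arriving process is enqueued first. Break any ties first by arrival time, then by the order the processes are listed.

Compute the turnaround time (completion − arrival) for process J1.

Gantt: | J1 0-4 | J5 4-9 | J4 9-14 | J2 14-18 | J6 18-23 | J3 23-28 | J5 28-30 | J4 30-35 | J6 35-39 | J3 39-41 |
Completion: J1=4  J2=18  J3=41  J4=35  J5=30  J6=39
Turnaround(J1) = completion − arrival = 4 − 0 = 4

4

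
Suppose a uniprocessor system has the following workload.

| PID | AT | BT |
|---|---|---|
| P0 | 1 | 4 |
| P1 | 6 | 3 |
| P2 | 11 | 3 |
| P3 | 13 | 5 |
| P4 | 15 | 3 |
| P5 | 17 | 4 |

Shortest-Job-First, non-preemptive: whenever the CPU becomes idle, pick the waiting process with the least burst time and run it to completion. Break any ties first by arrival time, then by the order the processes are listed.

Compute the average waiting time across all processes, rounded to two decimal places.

Timeline: | idle 0-1 | P0 1-5 | idle 5-6 | P1 6-9 | idle 9-11 | P2 11-14 | P3 14-19 | P4 19-22 | P5 22-26 |
Completion: P0=5  P1=9  P2=14  P3=19  P4=22  P5=26
Turnaround (C−A): P0=4  P1=3  P2=3  P3=6  P4=7  P5=9
Waiting times: P0=0, P1=0, P2=0, P3=1, P4=4, P5=5
Average waiting = (0+0+0+1+4+5) / 6 = 10/6 = 1.67

1.67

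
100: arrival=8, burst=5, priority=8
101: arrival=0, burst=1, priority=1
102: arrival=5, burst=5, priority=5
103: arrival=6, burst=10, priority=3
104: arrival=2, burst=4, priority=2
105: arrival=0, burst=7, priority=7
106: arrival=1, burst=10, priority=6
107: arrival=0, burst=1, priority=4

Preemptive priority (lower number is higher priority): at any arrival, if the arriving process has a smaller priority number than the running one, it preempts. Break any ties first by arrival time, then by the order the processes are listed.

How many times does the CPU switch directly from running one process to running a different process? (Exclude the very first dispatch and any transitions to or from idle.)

Gantt: | 101 0-1 | 107 1-2 | 104 2-6 | 103 6-16 | 102 16-21 | 106 21-31 | 105 31-38 | 100 38-43 |
Completion: 100=43  101=1  102=21  103=16  104=6  105=38  106=31  107=2
Turnaround (C−A): 100=35  101=1  102=16  103=10  104=4  105=38  106=30  107=2

7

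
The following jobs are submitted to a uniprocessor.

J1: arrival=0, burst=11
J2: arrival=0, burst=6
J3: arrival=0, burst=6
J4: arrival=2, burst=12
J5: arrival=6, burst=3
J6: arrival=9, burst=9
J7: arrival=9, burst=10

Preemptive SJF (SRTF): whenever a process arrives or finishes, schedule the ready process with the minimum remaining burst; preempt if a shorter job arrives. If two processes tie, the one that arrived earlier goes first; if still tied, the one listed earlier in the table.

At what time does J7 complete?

34

Schedule: | J2 0-6 | J5 6-9 | J3 9-15 | J6 15-24 | J7 24-34 | J1 34-45 | J4 45-57 |
Completion: J1=45  J2=6  J3=15  J4=57  J5=9  J6=24  J7=34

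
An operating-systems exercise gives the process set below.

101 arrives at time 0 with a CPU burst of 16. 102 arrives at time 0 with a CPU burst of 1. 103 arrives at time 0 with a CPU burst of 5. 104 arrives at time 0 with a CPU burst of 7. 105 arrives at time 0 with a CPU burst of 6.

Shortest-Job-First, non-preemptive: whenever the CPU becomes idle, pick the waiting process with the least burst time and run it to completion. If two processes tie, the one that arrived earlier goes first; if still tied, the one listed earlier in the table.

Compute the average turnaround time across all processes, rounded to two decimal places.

14.60

Schedule: | 102 0-1 | 103 1-6 | 105 6-12 | 104 12-19 | 101 19-35 |
Completion: 101=35  102=1  103=6  104=19  105=12
Turnaround (C−A): 101=35  102=1  103=6  104=19  105=12
Turnaround times: 101=35, 102=1, 103=6, 104=19, 105=12
Average turnaround = (35+1+6+19+12) / 5 = 73/5 = 14.60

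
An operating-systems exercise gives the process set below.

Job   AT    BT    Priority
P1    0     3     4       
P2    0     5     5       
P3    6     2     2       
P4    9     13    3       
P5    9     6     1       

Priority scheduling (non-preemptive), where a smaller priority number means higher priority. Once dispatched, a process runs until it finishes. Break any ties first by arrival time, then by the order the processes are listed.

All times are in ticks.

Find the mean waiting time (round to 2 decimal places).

Timeline: | P1 0-3 | P2 3-8 | P3 8-10 | P5 10-16 | P4 16-29 |
Completion: P1=3  P2=8  P3=10  P4=29  P5=16
Turnaround (C−A): P1=3  P2=8  P3=4  P4=20  P5=7
Waiting times: P1=0, P2=3, P3=2, P4=7, P5=1
Average waiting = (0+3+2+7+1) / 5 = 13/5 = 2.60

2.60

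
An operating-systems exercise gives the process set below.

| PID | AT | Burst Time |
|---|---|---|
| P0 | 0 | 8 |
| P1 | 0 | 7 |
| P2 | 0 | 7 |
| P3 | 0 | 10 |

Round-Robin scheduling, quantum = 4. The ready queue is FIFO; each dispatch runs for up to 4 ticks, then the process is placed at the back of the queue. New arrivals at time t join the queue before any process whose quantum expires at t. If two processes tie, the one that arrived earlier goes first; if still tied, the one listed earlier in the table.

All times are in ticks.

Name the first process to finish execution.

P0

Gantt: | P0 0-4 | P1 4-8 | P2 8-12 | P3 12-16 | P0 16-20 | P1 20-23 | P2 23-26 | P3 26-32 |
Completion: P0=20  P1=23  P2=26  P3=32
Turnaround (C−A): P0=20  P1=23  P2=26  P3=32
Finish order: P0 → P1 → P2 → P3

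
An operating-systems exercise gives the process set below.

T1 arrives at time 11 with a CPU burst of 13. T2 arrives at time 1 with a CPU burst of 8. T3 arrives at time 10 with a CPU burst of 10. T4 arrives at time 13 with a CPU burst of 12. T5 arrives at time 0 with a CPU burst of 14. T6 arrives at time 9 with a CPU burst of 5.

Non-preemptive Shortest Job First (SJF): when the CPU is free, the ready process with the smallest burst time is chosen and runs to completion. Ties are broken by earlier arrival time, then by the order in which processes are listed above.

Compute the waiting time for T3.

17

Schedule: | T5 0-14 | T6 14-19 | T2 19-27 | T3 27-37 | T4 37-49 | T1 49-62 |
Completion: T1=62  T2=27  T3=37  T4=49  T5=14  T6=19
Waiting(T3) = turnaround − burst = 27 − 10 = 17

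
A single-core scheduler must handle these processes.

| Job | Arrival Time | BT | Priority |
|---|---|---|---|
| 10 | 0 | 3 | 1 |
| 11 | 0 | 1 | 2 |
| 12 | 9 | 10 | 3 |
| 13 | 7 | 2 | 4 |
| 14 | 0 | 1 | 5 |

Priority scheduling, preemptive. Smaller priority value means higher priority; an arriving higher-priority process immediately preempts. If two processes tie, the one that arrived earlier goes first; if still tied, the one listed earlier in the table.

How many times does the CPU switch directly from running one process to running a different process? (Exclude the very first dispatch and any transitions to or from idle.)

3

Gantt: | 10 0-3 | 11 3-4 | 14 4-5 | idle 5-7 | 13 7-9 | 12 9-19 |
Completion: 10=3  11=4  12=19  13=9  14=5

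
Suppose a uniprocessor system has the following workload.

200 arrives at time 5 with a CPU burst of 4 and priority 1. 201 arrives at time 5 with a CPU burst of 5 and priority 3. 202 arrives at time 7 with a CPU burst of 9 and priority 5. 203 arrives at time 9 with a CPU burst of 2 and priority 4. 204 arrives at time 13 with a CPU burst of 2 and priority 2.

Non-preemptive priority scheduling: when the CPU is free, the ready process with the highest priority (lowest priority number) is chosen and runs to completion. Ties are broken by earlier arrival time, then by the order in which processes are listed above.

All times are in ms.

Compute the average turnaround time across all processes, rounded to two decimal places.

Gantt: | idle 0-5 | 200 5-9 | 201 9-14 | 204 14-16 | 203 16-18 | 202 18-27 |
Completion: 200=9  201=14  202=27  203=18  204=16
Turnaround (C−A): 200=4  201=9  202=20  203=9  204=3
Turnaround times: 200=4, 201=9, 202=20, 203=9, 204=3
Average turnaround = (4+9+20+9+3) / 5 = 45/5 = 9.00

9.00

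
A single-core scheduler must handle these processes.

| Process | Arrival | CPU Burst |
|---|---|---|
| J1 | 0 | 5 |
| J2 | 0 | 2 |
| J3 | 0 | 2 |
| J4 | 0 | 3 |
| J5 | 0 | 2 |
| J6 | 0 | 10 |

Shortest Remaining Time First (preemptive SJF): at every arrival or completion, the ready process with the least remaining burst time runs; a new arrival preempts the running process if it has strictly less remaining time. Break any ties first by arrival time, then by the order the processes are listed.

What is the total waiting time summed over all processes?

35

Timeline: | J2 0-2 | J3 2-4 | J5 4-6 | J4 6-9 | J1 9-14 | J6 14-24 |
Completion: J1=14  J2=2  J3=4  J4=9  J5=6  J6=24
Waiting = turnaround − burst: J1=9, J2=0, J3=2, J4=6, J5=4, J6=14
Total waiting = 9 + 0 + 2 + 6 + 4 + 14 = 35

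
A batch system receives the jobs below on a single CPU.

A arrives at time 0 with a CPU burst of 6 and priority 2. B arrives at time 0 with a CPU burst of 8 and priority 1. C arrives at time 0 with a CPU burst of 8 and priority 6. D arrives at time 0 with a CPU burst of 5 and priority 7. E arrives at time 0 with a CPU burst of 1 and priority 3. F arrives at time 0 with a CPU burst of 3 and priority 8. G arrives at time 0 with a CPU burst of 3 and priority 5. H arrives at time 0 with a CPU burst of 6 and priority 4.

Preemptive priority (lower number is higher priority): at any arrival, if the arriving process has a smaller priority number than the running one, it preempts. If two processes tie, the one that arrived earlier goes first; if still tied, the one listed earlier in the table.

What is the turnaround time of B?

8

Schedule: | B 0-8 | A 8-14 | E 14-15 | H 15-21 | G 21-24 | C 24-32 | D 32-37 | F 37-40 |
Completion: A=14  B=8  C=32  D=37  E=15  F=40  G=24  H=21
Turnaround (C−A): A=14  B=8  C=32  D=37  E=15  F=40  G=24  H=21
Turnaround(B) = completion − arrival = 8 − 0 = 8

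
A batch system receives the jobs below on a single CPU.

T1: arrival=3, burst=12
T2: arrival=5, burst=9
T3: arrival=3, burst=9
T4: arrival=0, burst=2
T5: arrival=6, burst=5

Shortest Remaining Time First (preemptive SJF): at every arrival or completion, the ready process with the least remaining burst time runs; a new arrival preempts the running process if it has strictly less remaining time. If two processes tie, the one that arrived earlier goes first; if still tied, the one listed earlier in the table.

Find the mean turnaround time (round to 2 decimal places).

15.40

Timeline: | T4 0-2 | idle 2-3 | T3 3-6 | T5 6-11 | T3 11-17 | T2 17-26 | T1 26-38 |
Completion: T1=38  T2=26  T3=17  T4=2  T5=11
Turnaround (C−A): T1=35  T2=21  T3=14  T4=2  T5=5
Turnaround times: T1=35, T2=21, T3=14, T4=2, T5=5
Average turnaround = (35+21+14+2+5) / 5 = 77/5 = 15.40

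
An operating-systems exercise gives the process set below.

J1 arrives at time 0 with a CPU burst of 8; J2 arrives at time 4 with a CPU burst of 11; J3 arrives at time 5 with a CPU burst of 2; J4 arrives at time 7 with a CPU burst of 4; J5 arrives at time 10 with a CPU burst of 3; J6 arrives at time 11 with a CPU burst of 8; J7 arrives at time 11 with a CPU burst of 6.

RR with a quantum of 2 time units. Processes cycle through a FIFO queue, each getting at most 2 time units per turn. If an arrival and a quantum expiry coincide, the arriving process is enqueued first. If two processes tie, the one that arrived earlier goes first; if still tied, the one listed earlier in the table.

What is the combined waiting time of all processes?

Gantt: | J1 0-4 | J2 4-6 | J1 6-8 | J3 8-10 | J2 10-12 | J4 12-14 | J1 14-16 | J5 16-18 | J6 18-20 | J7 20-22 | J2 22-24 | J4 24-26 | J5 26-27 | J6 27-29 | J7 29-31 | J2 31-33 | J6 33-35 | J7 35-37 | J2 37-39 | J6 39-41 | J2 41-42 |
Completion: J1=16  J2=42  J3=10  J4=26  J5=27  J6=41  J7=37
Waiting = turnaround − burst: J1=8, J2=27, J3=3, J4=15, J5=14, J6=22, J7=20
Total waiting = 8 + 27 + 3 + 15 + 14 + 22 + 20 = 109

109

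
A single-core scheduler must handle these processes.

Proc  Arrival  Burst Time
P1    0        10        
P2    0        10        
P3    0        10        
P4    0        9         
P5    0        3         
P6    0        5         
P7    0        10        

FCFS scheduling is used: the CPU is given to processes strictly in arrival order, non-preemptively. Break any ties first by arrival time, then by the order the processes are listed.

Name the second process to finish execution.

P2

Gantt: | P1 0-10 | P2 10-20 | P3 20-30 | P4 30-39 | P5 39-42 | P6 42-47 | P7 47-57 |
Completion: P1=10  P2=20  P3=30  P4=39  P5=42  P6=47  P7=57
Finish order: P1 → P2 → P3 → P4 → P5 → P6 → P7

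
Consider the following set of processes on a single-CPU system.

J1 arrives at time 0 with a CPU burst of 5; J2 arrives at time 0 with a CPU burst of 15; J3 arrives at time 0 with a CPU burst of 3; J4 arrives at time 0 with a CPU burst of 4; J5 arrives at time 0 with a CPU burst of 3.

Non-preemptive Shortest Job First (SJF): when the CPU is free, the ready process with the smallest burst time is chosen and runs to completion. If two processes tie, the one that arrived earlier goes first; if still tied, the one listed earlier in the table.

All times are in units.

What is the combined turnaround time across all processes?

Gantt: | J3 0-3 | J5 3-6 | J4 6-10 | J1 10-15 | J2 15-30 |
Completion: J1=15  J2=30  J3=3  J4=10  J5=6
Turnaround (C−A): J1=15  J2=30  J3=3  J4=10  J5=6
Turnaround = completion − arrival: J1=15, J2=30, J3=3, J4=10, J5=6
Total turnaround = 15 + 30 + 3 + 10 + 6 = 64

64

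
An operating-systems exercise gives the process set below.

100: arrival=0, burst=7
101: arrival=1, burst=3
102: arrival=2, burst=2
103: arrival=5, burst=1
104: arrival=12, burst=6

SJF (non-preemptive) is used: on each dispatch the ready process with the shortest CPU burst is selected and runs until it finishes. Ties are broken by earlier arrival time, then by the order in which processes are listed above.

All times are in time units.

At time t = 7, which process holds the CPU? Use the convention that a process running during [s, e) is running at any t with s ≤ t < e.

Timeline: | 100 0-7 | 103 7-8 | 102 8-10 | 101 10-13 | 104 13-19 |
Completion: 100=7  101=13  102=10  103=8  104=19
Turnaround (C−A): 100=7  101=12  102=8  103=3  104=7

103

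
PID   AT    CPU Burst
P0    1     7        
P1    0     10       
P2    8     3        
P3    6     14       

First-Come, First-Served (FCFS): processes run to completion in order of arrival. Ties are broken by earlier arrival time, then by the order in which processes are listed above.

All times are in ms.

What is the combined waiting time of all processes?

Schedule: | P1 0-10 | P0 10-17 | P3 17-31 | P2 31-34 |
Completion: P0=17  P1=10  P2=34  P3=31
Waiting = turnaround − burst: P0=9, P1=0, P2=23, P3=11
Total waiting = 9 + 0 + 23 + 11 = 43

43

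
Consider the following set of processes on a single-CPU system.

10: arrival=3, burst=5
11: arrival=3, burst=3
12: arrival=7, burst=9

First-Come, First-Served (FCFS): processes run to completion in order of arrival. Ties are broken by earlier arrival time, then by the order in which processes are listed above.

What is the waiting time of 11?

Schedule: | idle 0-3 | 10 3-8 | 11 8-11 | 12 11-20 |
Completion: 10=8  11=11  12=20
Turnaround (C−A): 10=5  11=8  12=13
Waiting(11) = turnaround − burst = 8 − 3 = 5

5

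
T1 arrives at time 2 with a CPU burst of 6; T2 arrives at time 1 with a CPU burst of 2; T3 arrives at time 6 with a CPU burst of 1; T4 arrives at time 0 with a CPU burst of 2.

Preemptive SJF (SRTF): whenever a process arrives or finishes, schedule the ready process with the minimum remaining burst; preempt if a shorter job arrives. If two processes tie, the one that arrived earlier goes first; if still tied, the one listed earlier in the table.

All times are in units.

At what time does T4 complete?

Schedule: | T4 0-2 | T2 2-4 | T1 4-6 | T3 6-7 | T1 7-11 |
Completion: T1=11  T2=4  T3=7  T4=2

2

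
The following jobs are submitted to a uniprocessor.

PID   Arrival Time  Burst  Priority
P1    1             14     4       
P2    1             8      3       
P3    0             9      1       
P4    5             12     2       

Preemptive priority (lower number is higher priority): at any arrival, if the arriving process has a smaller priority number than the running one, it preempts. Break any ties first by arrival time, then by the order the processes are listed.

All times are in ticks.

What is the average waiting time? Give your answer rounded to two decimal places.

13.00

Schedule: | P3 0-9 | P4 9-21 | P2 21-29 | P1 29-43 |
Completion: P1=43  P2=29  P3=9  P4=21
Waiting times: P1=28, P2=20, P3=0, P4=4
Average waiting = (28+20+0+4) / 4 = 52/4 = 13.00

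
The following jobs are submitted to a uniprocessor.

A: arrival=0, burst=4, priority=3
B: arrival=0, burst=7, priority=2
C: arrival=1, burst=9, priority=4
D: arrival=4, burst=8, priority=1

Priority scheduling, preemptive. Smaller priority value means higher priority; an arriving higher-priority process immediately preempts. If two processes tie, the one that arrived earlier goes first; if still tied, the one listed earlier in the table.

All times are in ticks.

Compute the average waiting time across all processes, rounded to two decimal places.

Timeline: | B 0-4 | D 4-12 | B 12-15 | A 15-19 | C 19-28 |
Completion: A=19  B=15  C=28  D=12
Waiting times: A=15, B=8, C=18, D=0
Average waiting = (15+8+18+0) / 4 = 41/4 = 10.25

10.25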